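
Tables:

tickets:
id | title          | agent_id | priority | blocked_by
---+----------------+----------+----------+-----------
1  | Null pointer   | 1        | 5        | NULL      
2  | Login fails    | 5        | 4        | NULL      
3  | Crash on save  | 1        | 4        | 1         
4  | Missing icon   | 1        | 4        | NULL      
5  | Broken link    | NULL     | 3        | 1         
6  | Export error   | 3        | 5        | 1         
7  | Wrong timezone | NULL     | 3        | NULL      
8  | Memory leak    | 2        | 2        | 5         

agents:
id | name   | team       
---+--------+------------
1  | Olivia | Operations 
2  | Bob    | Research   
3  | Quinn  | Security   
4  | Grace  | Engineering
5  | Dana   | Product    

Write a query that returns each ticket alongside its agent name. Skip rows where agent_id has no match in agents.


INNER JOIN keeps only tickets rows whose agent_id matches an id in agents. Walk through each ticket:
  - ticket 1 (Null pointer): agent_id=1 -> matches Olivia
  - ticket 2 (Login fails): agent_id=5 -> matches Dana
  - ticket 3 (Crash on save): agent_id=1 -> matches Olivia
  - ticket 4 (Missing icon): agent_id=1 -> matches Olivia
  - ticket 5 (Broken link): agent_id=NULL, no match -> dropped
  - ticket 6 (Export error): agent_id=3 -> matches Quinn
  - ticket 7 (Wrong timezone): agent_id=NULL, no match -> dropped
  - ticket 8 (Memory leak): agent_id=2 -> matches Bob
So 2 of 8 rows are dropped.

SQL:
SELECT a.title, b.name AS agent
FROM tickets a
INNER JOIN agents b ON a.agent_id = b.id

Result:
title         | agent 
--------------+-------
Null pointer  | Olivia
Login fails   | Dana  
Crash on save | Olivia
Missing icon  | Olivia
Export error  | Quinn 
Memory leak   | Bob   


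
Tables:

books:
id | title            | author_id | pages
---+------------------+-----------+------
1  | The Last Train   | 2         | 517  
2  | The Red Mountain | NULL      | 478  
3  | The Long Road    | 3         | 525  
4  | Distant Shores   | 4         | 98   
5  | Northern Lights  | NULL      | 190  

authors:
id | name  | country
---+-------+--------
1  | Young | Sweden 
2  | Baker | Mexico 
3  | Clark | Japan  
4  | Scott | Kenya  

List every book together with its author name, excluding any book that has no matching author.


INNER JOIN keeps only books rows whose author_id matches an id in authors. Walk through each book:
  - book 1 (The Last Train): author_id=2 -> matches Baker
  - book 2 (The Red Mountain): author_id=NULL, no match -> dropped
  - book 3 (The Long Road): author_id=3 -> matches Clark
  - book 4 (Distant Shores): author_id=4 -> matches Scott
  - book 5 (Northern Lights): author_id=NULL, no match -> dropped
So 2 of 5 rows are dropped.

SQL:
SELECT a.title, b.name AS author
FROM books a
INNER JOIN authors b ON a.author_id = b.id

Result:
title          | author
---------------+-------
The Last Train | Baker 
The Long Road  | Clark 
Distant Shores | Scott 


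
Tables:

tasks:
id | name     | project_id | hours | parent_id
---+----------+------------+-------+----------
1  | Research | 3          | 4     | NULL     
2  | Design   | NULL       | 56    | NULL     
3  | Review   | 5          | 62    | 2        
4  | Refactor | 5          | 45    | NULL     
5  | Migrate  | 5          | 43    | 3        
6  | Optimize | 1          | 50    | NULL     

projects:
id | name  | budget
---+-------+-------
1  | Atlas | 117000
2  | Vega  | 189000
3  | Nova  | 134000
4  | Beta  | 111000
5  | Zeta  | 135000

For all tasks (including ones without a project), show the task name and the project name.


LEFT JOIN keeps every row from tasks (the left table); where project_id has no match in projects, the project columns become NULL. Walk through each task:
  - task 1 (Research): project_id=3 -> matches Nova
  - task 2 (Design): project_id=NULL, no match -> kept with NULL
  - task 3 (Review): project_id=5 -> matches Zeta
  - task 4 (Refactor): project_id=5 -> matches Zeta
  - task 5 (Migrate): project_id=5 -> matches Zeta
  - task 6 (Optimize): project_id=1 -> matches Atlas
All 6 rows appear; 1 has NULL project.

SQL:
SELECT a.name, b.name AS project
FROM tasks a
LEFT JOIN projects b ON a.project_id = b.id

Result:
name     | project
---------+--------
Research | Nova   
Design   | NULL   
Review   | Zeta   
Refactor | Zeta   
Migrate  | Zeta   
Optimize | Atlas  


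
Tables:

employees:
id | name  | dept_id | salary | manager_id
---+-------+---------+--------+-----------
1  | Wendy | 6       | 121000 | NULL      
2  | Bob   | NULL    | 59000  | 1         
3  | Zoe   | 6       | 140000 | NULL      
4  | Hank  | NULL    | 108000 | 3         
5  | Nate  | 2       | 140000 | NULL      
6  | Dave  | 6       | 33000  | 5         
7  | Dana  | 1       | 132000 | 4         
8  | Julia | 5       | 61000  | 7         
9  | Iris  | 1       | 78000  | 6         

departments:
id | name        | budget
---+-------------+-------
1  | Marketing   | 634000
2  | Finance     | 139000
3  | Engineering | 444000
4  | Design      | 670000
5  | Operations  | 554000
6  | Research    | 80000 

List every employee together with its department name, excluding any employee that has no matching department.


INNER JOIN keeps only employees rows whose dept_id matches an id in departments. Walk through each employee:
  - employee 1 (Wendy): dept_id=6 -> matches Research
  - employee 2 (Bob): dept_id=NULL, no match -> dropped
  - employee 3 (Zoe): dept_id=6 -> matches Research
  - employee 4 (Hank): dept_id=NULL, no match -> dropped
  - employee 5 (Nate): dept_id=2 -> matches Finance
  - employee 6 (Dave): dept_id=6 -> matches Research
  - employee 7 (Dana): dept_id=1 -> matches Marketing
  - employee 8 (Julia): dept_id=5 -> matches Operations
  - employee 9 (Iris): dept_id=1 -> matches Marketing
So 2 of 9 rows are dropped.

SQL:
SELECT a.name, b.name AS department
FROM employees a
INNER JOIN departments b ON a.dept_id = b.id

Result:
name  | department
------+-----------
Wendy | Research  
Zoe   | Research  
Nate  | Finance   
Dave  | Research  
Dana  | Marketing 
Julia | Operations
Iris  | Marketing 


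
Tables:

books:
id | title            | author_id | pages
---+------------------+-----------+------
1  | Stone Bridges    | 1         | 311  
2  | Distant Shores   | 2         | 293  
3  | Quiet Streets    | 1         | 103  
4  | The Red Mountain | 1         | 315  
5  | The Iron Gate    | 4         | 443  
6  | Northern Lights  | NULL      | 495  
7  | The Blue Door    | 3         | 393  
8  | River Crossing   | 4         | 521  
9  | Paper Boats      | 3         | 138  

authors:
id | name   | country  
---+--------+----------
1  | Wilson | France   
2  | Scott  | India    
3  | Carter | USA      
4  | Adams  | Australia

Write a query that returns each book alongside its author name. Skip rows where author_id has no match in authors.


INNER JOIN keeps only books rows whose author_id matches an id in authors. Walk through each book:
  - book 1 (Stone Bridges): author_id=1 -> matches Wilson
  - book 2 (Distant Shores): author_id=2 -> matches Scott
  - book 3 (Quiet Streets): author_id=1 -> matches Wilson
  - book 4 (The Red Mountain): author_id=1 -> matches Wilson
  - book 5 (The Iron Gate): author_id=4 -> matches Adams
  - book 6 (Northern Lights): author_id=NULL, no match -> dropped
  - book 7 (The Blue Door): author_id=3 -> matches Carter
  - book 8 (River Crossing): author_id=4 -> matches Adams
  - book 9 (Paper Boats): author_id=3 -> matches Carter
So 1 of 9 rows is dropped.

SQL:
SELECT a.title, b.name AS author
FROM books a
INNER JOIN authors b ON a.author_id = b.id

Result:
title            | author
-----------------+-------
Stone Bridges    | Wilson
Distant Shores   | Scott 
Quiet Streets    | Wilson
The Red Mountain | Wilson
The Iron Gate    | Adams 
The Blue Door    | Carter
River Crossing   | Adams 
Paper Boats      | Carter


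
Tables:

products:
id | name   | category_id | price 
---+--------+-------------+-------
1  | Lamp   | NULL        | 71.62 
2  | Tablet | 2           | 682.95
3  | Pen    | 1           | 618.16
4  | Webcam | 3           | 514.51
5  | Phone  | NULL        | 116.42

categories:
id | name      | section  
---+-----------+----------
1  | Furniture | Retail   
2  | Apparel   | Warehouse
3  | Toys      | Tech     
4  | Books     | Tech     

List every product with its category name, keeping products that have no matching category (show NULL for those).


LEFT JOIN keeps every row from products (the left table); where category_id has no match in categories, the category columns become NULL. Walk through each product:
  - product 1 (Lamp): category_id=NULL, no match -> kept with NULL
  - product 2 (Tablet): category_id=2 -> matches Apparel
  - product 3 (Pen): category_id=1 -> matches Furniture
  - product 4 (Webcam): category_id=3 -> matches Toys
  - product 5 (Phone): category_id=NULL, no match -> kept with NULL
All 5 rows appear; 2 have NULL category.

SQL:
SELECT a.name, b.name AS category
FROM products a
LEFT JOIN categories b ON a.category_id = b.id

Result:
name   | category 
-------+----------
Lamp   | NULL     
Tablet | Apparel  
Pen    | Furniture
Webcam | Toys     
Phone  | NULL     


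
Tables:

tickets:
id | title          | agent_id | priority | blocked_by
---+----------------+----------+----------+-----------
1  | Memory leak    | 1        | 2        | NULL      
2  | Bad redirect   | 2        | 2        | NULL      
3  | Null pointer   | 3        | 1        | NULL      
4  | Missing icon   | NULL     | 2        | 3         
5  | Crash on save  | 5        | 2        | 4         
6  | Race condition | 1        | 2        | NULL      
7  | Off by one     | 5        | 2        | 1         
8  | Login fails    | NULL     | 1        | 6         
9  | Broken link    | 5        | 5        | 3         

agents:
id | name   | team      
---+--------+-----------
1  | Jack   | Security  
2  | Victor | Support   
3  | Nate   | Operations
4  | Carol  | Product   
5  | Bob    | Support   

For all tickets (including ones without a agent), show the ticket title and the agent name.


LEFT JOIN keeps every row from tickets (the left table); where agent_id has no match in agents, the agent columns become NULL. Walk through each ticket:
  - ticket 1 (Memory leak): agent_id=1 -> matches Jack
  - ticket 2 (Bad redirect): agent_id=2 -> matches Victor
  - ticket 3 (Null pointer): agent_id=3 -> matches Nate
  - ticket 4 (Missing icon): agent_id=NULL, no match -> kept with NULL
  - ticket 5 (Crash on save): agent_id=5 -> matches Bob
  - ticket 6 (Race condition): agent_id=1 -> matches Jack
  - ticket 7 (Off by one): agent_id=5 -> matches Bob
  - ticket 8 (Login fails): agent_id=NULL, no match -> kept with NULL
  - ticket 9 (Broken link): agent_id=5 -> matches Bob
All 9 rows appear; 2 have NULL agent.

SQL:
SELECT a.title, b.name AS agent
FROM tickets a
LEFT JOIN agents b ON a.agent_id = b.id

Result:
title          | agent 
---------------+-------
Memory leak    | Jack  
Bad redirect   | Victor
Null pointer   | Nate  
Missing icon   | NULL  
Crash on save  | Bob   
Race condition | Jack  
Off by one     | Bob   
Login fails    | NULL  
Broken link    | Bob   


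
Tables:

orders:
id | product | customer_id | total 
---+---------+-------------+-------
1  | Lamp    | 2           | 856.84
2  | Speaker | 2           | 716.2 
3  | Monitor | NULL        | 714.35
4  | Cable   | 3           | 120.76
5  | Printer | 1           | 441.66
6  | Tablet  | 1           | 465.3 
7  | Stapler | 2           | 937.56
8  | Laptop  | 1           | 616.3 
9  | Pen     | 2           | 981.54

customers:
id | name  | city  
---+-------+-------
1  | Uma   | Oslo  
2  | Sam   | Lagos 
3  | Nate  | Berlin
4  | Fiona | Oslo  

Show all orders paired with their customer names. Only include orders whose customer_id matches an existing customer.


INNER JOIN keeps only orders rows whose customer_id matches an id in customers. Walk through each order:
  - order 1 (Lamp): customer_id=2 -> matches Sam
  - order 2 (Speaker): customer_id=2 -> matches Sam
  - order 3 (Monitor): customer_id=NULL, no match -> dropped
  - order 4 (Cable): customer_id=3 -> matches Nate
  - order 5 (Printer): customer_id=1 -> matches Uma
  - order 6 (Tablet): customer_id=1 -> matches Uma
  - order 7 (Stapler): customer_id=2 -> matches Sam
  - order 8 (Laptop): customer_id=1 -> matches Uma
  - order 9 (Pen): customer_id=2 -> matches Sam
So 1 of 9 rows is dropped.

SQL:
SELECT a.product, b.name AS customer
FROM orders a
INNER JOIN customers b ON a.customer_id = b.id

Result:
product | customer
--------+---------
Lamp    | Sam     
Speaker | Sam     
Cable   | Nate    
Printer | Uma     
Tablet  | Uma     
Stapler | Sam     
Laptop  | Uma     
Pen     | Sam     


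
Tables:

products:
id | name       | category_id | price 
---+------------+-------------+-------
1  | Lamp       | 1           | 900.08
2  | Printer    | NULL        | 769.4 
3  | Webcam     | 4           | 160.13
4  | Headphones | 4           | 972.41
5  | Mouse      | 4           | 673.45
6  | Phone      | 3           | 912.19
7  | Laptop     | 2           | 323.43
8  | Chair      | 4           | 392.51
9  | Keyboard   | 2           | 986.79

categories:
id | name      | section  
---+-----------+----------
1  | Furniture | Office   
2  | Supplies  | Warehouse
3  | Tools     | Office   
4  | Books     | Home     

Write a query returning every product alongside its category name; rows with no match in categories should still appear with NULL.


LEFT JOIN keeps every row from products (the left table); where category_id has no match in categories, the category columns become NULL. Walk through each product:
  - product 1 (Lamp): category_id=1 -> matches Furniture
  - product 2 (Printer): category_id=NULL, no match -> kept with NULL
  - product 3 (Webcam): category_id=4 -> matches Books
  - product 4 (Headphones): category_id=4 -> matches Books
  - product 5 (Mouse): category_id=4 -> matches Books
  - product 6 (Phone): category_id=3 -> matches Tools
  - product 7 (Laptop): category_id=2 -> matches Supplies
  - product 8 (Chair): category_id=4 -> matches Books
  - product 9 (Keyboard): category_id=2 -> matches Supplies
All 9 rows appear; 1 has NULL category.

SQL:
SELECT a.name, b.name AS category
FROM products a
LEFT JOIN categories b ON a.category_id = b.id

Result:
name       | category 
-----------+----------
Lamp       | Furniture
Printer    | NULL     
Webcam     | Books    
Headphones | Books    
Mouse      | Books    
Phone      | Tools    
Laptop     | Supplies 
Chair      | Books    
Keyboard   | Supplies 


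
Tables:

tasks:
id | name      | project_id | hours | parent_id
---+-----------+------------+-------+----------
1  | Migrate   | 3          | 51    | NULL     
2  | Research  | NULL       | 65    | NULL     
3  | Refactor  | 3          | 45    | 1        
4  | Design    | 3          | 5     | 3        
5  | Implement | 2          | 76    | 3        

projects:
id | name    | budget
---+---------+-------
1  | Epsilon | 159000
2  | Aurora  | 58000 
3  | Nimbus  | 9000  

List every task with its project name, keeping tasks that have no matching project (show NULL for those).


LEFT JOIN keeps every row from tasks (the left table); where project_id has no match in projects, the project columns become NULL. Walk through each task:
  - task 1 (Migrate): project_id=3 -> matches Nimbus
  - task 2 (Research): project_id=NULL, no match -> kept with NULL
  - task 3 (Refactor): project_id=3 -> matches Nimbus
  - task 4 (Design): project_id=3 -> matches Nimbus
  - task 5 (Implement): project_id=2 -> matches Aurora
All 5 rows appear; 1 has NULL project.

SQL:
SELECT a.name, b.name AS project
FROM tasks a
LEFT JOIN projects b ON a.project_id = b.id

Result:
name      | project
----------+--------
Migrate   | Nimbus 
Research  | NULL   
Refactor  | Nimbus 
Design    | Nimbus 
Implement | Aurora 


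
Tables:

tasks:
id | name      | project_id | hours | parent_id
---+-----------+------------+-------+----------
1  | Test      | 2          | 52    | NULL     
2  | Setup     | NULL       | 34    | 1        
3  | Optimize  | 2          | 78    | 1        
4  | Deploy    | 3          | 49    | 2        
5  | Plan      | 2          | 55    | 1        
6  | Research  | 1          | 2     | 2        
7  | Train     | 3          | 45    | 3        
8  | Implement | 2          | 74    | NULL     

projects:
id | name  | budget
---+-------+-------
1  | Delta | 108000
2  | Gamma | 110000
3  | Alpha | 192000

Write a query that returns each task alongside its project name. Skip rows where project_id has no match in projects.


INNER JOIN keeps only tasks rows whose project_id matches an id in projects. Walk through each task:
  - task 1 (Test): project_id=2 -> matches Gamma
  - task 2 (Setup): project_id=NULL, no match -> dropped
  - task 3 (Optimize): project_id=2 -> matches Gamma
  - task 4 (Deploy): project_id=3 -> matches Alpha
  - task 5 (Plan): project_id=2 -> matches Gamma
  - task 6 (Research): project_id=1 -> matches Delta
  - task 7 (Train): project_id=3 -> matches Alpha
  - task 8 (Implement): project_id=2 -> matches Gamma
So 1 of 8 rows is dropped.

SQL:
SELECT a.name, b.name AS project
FROM tasks a
INNER JOIN projects b ON a.project_id = b.id

Result:
name      | project
----------+--------
Test      | Gamma  
Optimize  | Gamma  
Deploy    | Alpha  
Plan      | Gamma  
Research  | Delta  
Train     | Alpha  
Implement | Gamma  


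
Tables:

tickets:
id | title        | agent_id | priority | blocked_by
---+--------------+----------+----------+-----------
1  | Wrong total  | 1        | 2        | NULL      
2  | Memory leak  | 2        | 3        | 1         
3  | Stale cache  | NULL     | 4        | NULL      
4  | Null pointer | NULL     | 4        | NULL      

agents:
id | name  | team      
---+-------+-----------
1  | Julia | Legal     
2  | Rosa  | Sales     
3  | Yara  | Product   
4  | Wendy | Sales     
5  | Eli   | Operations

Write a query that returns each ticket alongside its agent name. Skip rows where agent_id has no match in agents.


INNER JOIN keeps only tickets rows whose agent_id matches an id in agents. Walk through each ticket:
  - ticket 1 (Wrong total): agent_id=1 -> matches Julia
  - ticket 2 (Memory leak): agent_id=2 -> matches Rosa
  - ticket 3 (Stale cache): agent_id=NULL, no match -> dropped
  - ticket 4 (Null pointer): agent_id=NULL, no match -> dropped
So 2 of 4 rows are dropped.

SQL:
SELECT a.title, b.name AS agent
FROM tickets a
INNER JOIN agents b ON a.agent_id = b.id

Result:
title       | agent
------------+------
Wrong total | Julia
Memory leak | Rosa 


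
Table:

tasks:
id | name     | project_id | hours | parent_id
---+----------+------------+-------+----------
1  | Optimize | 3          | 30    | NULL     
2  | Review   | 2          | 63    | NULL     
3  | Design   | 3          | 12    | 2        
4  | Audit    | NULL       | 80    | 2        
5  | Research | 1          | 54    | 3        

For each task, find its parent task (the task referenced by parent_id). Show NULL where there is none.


This is a self-join: tasks is joined to a second copy of itself, matching each row's parent_id to another row's id. Use LEFT JOIN so rows with parent_id=NULL are kept.
  - task 1 (Optimize): parent_id=NULL -> NULL
  - task 2 (Review): parent_id=NULL -> NULL
  - task 3 (Design): parent_id=2 -> Review
  - task 4 (Audit): parent_id=2 -> Review
  - task 5 (Research): parent_id=3 -> Design

SQL:
SELECT a.name AS item, b.name AS parent
FROM tasks a
LEFT JOIN tasks b ON a.parent_id = b.id

Result:
item     | parent
---------+-------
Optimize | NULL  
Review   | NULL  
Design   | Review
Audit    | Review
Research | Design


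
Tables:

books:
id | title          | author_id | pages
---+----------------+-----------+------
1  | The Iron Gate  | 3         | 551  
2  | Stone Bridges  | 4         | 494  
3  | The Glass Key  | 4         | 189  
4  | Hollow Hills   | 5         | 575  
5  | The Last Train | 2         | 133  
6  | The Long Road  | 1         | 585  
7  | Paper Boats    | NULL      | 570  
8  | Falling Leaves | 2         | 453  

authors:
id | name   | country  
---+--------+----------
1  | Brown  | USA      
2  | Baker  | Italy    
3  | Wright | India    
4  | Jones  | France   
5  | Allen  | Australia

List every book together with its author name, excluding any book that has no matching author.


INNER JOIN keeps only books rows whose author_id matches an id in authors. Walk through each book:
  - book 1 (The Iron Gate): author_id=3 -> matches Wright
  - book 2 (Stone Bridges): author_id=4 -> matches Jones
  - book 3 (The Glass Key): author_id=4 -> matches Jones
  - book 4 (Hollow Hills): author_id=5 -> matches Allen
  - book 5 (The Last Train): author_id=2 -> matches Baker
  - book 6 (The Long Road): author_id=1 -> matches Brown
  - book 7 (Paper Boats): author_id=NULL, no match -> dropped
  - book 8 (Falling Leaves): author_id=2 -> matches Baker
So 1 of 8 rows is dropped.

SQL:
SELECT a.title, b.name AS author
FROM books a
INNER JOIN authors b ON a.author_id = b.id

Result:
title          | author
---------------+-------
The Iron Gate  | Wright
Stone Bridges  | Jones 
The Glass Key  | Jones 
Hollow Hills   | Allen 
The Last Train | Baker 
The Long Road  | Brown 
Falling Leaves | Baker 


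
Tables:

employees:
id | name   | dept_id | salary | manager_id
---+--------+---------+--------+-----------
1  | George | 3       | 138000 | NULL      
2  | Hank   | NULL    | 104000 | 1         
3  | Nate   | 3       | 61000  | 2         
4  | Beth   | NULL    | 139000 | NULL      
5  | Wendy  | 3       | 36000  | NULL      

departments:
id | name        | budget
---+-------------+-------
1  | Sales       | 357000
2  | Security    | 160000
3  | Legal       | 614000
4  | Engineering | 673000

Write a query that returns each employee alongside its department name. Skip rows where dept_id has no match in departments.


INNER JOIN keeps only employees rows whose dept_id matches an id in departments. Walk through each employee:
  - employee 1 (George): dept_id=3 -> matches Legal
  - employee 2 (Hank): dept_id=NULL, no match -> dropped
  - employee 3 (Nate): dept_id=3 -> matches Legal
  - employee 4 (Beth): dept_id=NULL, no match -> dropped
  - employee 5 (Wendy): dept_id=3 -> matches Legal
So 2 of 5 rows are dropped.

SQL:
SELECT a.name, b.name AS department
FROM employees a
INNER JOIN departments b ON a.dept_id = b.id

Result:
name   | department
-------+-----------
George | Legal     
Nate   | Legal     
Wendy  | Legal     


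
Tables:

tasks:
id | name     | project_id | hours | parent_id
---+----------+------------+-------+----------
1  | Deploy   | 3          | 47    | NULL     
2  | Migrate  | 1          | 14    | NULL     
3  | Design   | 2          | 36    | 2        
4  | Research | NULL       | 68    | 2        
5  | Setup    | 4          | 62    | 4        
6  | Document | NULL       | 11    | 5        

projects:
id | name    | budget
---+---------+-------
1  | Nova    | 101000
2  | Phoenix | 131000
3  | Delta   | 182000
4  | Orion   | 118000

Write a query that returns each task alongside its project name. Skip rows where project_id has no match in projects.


INNER JOIN keeps only tasks rows whose project_id matches an id in projects. Walk through each task:
  - task 1 (Deploy): project_id=3 -> matches Delta
  - task 2 (Migrate): project_id=1 -> matches Nova
  - task 3 (Design): project_id=2 -> matches Phoenix
  - task 4 (Research): project_id=NULL, no match -> dropped
  - task 5 (Setup): project_id=4 -> matches Orion
  - task 6 (Document): project_id=NULL, no match -> dropped
So 2 of 6 rows are dropped.

SQL:
SELECT a.name, b.name AS project
FROM tasks a
INNER JOIN projects b ON a.project_id = b.id

Result:
name    | project
--------+--------
Deploy  | Delta  
Migrate | Nova   
Design  | Phoenix
Setup   | Orion  


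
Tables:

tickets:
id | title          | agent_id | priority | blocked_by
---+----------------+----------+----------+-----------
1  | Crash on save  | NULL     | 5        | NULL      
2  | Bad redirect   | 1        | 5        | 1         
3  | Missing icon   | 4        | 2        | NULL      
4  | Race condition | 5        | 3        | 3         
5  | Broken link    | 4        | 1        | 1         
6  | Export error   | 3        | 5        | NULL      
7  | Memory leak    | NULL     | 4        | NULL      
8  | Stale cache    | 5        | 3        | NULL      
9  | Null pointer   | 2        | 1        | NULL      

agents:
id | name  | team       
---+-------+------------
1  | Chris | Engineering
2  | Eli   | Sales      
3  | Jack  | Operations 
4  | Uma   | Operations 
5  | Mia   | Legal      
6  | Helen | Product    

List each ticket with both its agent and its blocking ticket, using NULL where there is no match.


Two LEFT JOINs from the same base table tickets: one to agents via agent_id, one to tickets itself via blocked_by. Both are LEFT so every ticket is preserved.
Match against agents:
  - ticket 1 (Crash on save): agent_id=NULL, no match -> kept with NULL
  - ticket 2 (Bad redirect): agent_id=1 -> matches Chris
  - ticket 3 (Missing icon): agent_id=4 -> matches Uma
  - ticket 4 (Race condition): agent_id=5 -> matches Mia
  - ticket 5 (Broken link): agent_id=4 -> matches Uma
  - ticket 6 (Export error): agent_id=3 -> matches Jack
  - ticket 7 (Memory leak): agent_id=NULL, no match -> kept with NULL
  - ticket 8 (Stale cache): agent_id=5 -> matches Mia
  - ticket 9 (Null pointer): agent_id=2 -> matches Eli
Match against tickets (self):
  - ticket 1 (Crash on save): blocked_by=NULL -> NULL
  - ticket 2 (Bad redirect): blocked_by=1 -> Crash on save
  - ticket 3 (Missing icon): blocked_by=NULL -> NULL
  - ticket 4 (Race condition): blocked_by=3 -> Missing icon
  - ticket 5 (Broken link): blocked_by=1 -> Crash on save
  - ticket 6 (Export error): blocked_by=NULL -> NULL
  - ticket 7 (Memory leak): blocked_by=NULL -> NULL
  - ticket 8 (Stale cache): blocked_by=NULL -> NULL
  - ticket 9 (Null pointer): blocked_by=NULL -> NULL

SQL:
SELECT a.title, b.name AS agent, c.title AS blocked_by
FROM tickets a
LEFT JOIN agents b ON a.agent_id = b.id
LEFT JOIN tickets c ON a.blocked_by = c.id

Result:
title          | agent | blocked_by   
---------------+-------+--------------
Crash on save  | NULL  | NULL         
Bad redirect   | Chris | Crash on save
Missing icon   | Uma   | NULL         
Race condition | Mia   | Missing icon 
Broken link    | Uma   | Crash on save
Export error   | Jack  | NULL         
Memory leak    | NULL  | NULL         
Stale cache    | Mia   | NULL         
Null pointer   | Eli   | NULL         


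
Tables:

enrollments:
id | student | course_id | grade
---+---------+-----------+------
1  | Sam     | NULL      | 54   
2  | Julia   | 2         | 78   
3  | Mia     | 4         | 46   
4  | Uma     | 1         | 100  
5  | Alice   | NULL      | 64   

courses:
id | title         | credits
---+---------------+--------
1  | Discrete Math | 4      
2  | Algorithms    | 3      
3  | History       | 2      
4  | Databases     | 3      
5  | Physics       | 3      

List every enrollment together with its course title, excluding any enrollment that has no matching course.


INNER JOIN keeps only enrollments rows whose course_id matches an id in courses. Walk through each enrollment:
  - enrollment 1 (Sam): course_id=NULL, no match -> dropped
  - enrollment 2 (Julia): course_id=2 -> matches Algorithms
  - enrollment 3 (Mia): course_id=4 -> matches Databases
  - enrollment 4 (Uma): course_id=1 -> matches Discrete Math
  - enrollment 5 (Alice): course_id=NULL, no match -> dropped
So 2 of 5 rows are dropped.

SQL:
SELECT a.student, b.title AS course
FROM enrollments a
INNER JOIN courses b ON a.course_id = b.id

Result:
student | course       
--------+--------------
Julia   | Algorithms   
Mia     | Databases    
Uma     | Discrete Math


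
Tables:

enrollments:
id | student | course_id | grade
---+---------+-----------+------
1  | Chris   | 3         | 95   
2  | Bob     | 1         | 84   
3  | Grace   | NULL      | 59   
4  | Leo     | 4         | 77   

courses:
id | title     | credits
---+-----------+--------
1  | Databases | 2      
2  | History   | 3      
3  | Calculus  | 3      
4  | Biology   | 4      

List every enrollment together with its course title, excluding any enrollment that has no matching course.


INNER JOIN keeps only enrollments rows whose course_id matches an id in courses. Walk through each enrollment:
  - enrollment 1 (Chris): course_id=3 -> matches Calculus
  - enrollment 2 (Bob): course_id=1 -> matches Databases
  - enrollment 3 (Grace): course_id=NULL, no match -> dropped
  - enrollment 4 (Leo): course_id=4 -> matches Biology
So 1 of 4 rows is dropped.

SQL:
SELECT a.student, b.title AS course
FROM enrollments a
INNER JOIN courses b ON a.course_id = b.id

Result:
student | course   
--------+----------
Chris   | Calculus 
Bob     | Databases
Leo     | Biology  


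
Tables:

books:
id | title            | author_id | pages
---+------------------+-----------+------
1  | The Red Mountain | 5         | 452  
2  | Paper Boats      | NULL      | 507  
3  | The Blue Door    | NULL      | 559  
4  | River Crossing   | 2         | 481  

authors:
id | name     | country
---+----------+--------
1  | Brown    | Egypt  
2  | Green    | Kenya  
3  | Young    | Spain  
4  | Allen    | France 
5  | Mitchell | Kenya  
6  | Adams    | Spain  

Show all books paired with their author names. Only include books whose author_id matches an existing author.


INNER JOIN keeps only books rows whose author_id matches an id in authors. Walk through each book:
  - book 1 (The Red Mountain): author_id=5 -> matches Mitchell
  - book 2 (Paper Boats): author_id=NULL, no match -> dropped
  - book 3 (The Blue Door): author_id=NULL, no match -> dropped
  - book 4 (River Crossing): author_id=2 -> matches Green
So 2 of 4 rows are dropped.

SQL:
SELECT a.title, b.name AS author
FROM books a
INNER JOIN authors b ON a.author_id = b.id

Result:
title            | author  
-----------------+---------
The Red Mountain | Mitchell
River Crossing   | Green   


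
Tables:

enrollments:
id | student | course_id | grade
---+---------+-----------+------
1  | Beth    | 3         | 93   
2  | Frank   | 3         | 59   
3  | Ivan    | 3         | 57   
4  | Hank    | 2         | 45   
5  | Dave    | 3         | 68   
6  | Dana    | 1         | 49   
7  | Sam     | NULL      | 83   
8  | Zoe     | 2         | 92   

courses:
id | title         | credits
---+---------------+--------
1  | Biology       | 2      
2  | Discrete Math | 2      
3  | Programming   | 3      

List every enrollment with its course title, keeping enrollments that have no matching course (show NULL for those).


LEFT JOIN keeps every row from enrollments (the left table); where course_id has no match in courses, the course columns become NULL. Walk through each enrollment:
  - enrollment 1 (Beth): course_id=3 -> matches Programming
  - enrollment 2 (Frank): course_id=3 -> matches Programming
  - enrollment 3 (Ivan): course_id=3 -> matches Programming
  - enrollment 4 (Hank): course_id=2 -> matches Discrete Math
  - enrollment 5 (Dave): course_id=3 -> matches Programming
  - enrollment 6 (Dana): course_id=1 -> matches Biology
  - enrollment 7 (Sam): course_id=NULL, no match -> kept with NULL
  - enrollment 8 (Zoe): course_id=2 -> matches Discrete Math
All 8 rows appear; 1 has NULL course.

SQL:
SELECT a.student, b.title AS course
FROM enrollments a
LEFT JOIN courses b ON a.course_id = b.id

Result:
student | course       
--------+--------------
Beth    | Programming  
Frank   | Programming  
Ivan    | Programming  
Hank    | Discrete Math
Dave    | Programming  
Dana    | Biology      
Sam     | NULL         
Zoe     | Discrete Math


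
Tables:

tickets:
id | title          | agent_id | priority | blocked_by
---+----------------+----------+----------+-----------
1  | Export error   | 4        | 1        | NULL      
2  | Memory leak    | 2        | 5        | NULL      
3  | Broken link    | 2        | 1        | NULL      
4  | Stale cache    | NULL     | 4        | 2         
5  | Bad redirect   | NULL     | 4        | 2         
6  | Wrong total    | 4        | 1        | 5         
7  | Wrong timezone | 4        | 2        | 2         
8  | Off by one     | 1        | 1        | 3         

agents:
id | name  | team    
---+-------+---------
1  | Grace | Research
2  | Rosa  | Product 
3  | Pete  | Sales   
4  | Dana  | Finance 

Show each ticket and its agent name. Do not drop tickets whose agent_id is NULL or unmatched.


LEFT JOIN keeps every row from tickets (the left table); where agent_id has no match in agents, the agent columns become NULL. Walk through each ticket:
  - ticket 1 (Export error): agent_id=4 -> matches Dana
  - ticket 2 (Memory leak): agent_id=2 -> matches Rosa
  - ticket 3 (Broken link): agent_id=2 -> matches Rosa
  - ticket 4 (Stale cache): agent_id=NULL, no match -> kept with NULL
  - ticket 5 (Bad redirect): agent_id=NULL, no match -> kept with NULL
  - ticket 6 (Wrong total): agent_id=4 -> matches Dana
  - ticket 7 (Wrong timezone): agent_id=4 -> matches Dana
  - ticket 8 (Off by one): agent_id=1 -> matches Grace
All 8 rows appear; 2 have NULL agent.

SQL:
SELECT a.title, b.name AS agent
FROM tickets a
LEFT JOIN agents b ON a.agent_id = b.id

Result:
title          | agent
---------------+------
Export error   | Dana 
Memory leak    | Rosa 
Broken link    | Rosa 
Stale cache    | NULL 
Bad redirect   | NULL 
Wrong total    | Dana 
Wrong timezone | Dana 
Off by one     | Grace


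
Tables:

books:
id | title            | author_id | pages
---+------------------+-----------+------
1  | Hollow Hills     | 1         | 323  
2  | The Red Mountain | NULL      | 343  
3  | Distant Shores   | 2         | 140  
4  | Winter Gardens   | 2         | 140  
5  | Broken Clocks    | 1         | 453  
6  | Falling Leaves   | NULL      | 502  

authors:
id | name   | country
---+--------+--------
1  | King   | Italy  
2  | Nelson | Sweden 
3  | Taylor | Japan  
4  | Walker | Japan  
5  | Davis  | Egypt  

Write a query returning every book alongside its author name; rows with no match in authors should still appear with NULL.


LEFT JOIN keeps every row from books (the left table); where author_id has no match in authors, the author columns become NULL. Walk through each book:
  - book 1 (Hollow Hills): author_id=1 -> matches King
  - book 2 (The Red Mountain): author_id=NULL, no match -> kept with NULL
  - book 3 (Distant Shores): author_id=2 -> matches Nelson
  - book 4 (Winter Gardens): author_id=2 -> matches Nelson
  - book 5 (Broken Clocks): author_id=1 -> matches King
  - book 6 (Falling Leaves): author_id=NULL, no match -> kept with NULL
All 6 rows appear; 2 have NULL author.

SQL:
SELECT a.title, b.name AS author
FROM books a
LEFT JOIN authors b ON a.author_id = b.id

Result:
title            | author
-----------------+-------
Hollow Hills     | King  
The Red Mountain | NULL  
Distant Shores   | Nelson
Winter Gardens   | Nelson
Broken Clocks    | King  
Falling Leaves   | NULL  


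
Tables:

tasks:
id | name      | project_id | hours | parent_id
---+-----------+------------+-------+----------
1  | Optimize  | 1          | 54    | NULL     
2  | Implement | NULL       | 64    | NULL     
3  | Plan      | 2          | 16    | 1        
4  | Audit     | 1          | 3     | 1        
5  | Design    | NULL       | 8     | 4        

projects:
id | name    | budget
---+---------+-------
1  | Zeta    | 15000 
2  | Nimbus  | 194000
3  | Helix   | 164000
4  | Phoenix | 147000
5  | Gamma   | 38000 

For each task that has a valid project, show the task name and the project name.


INNER JOIN keeps only tasks rows whose project_id matches an id in projects. Walk through each task:
  - task 1 (Optimize): project_id=1 -> matches Zeta
  - task 2 (Implement): project_id=NULL, no match -> dropped
  - task 3 (Plan): project_id=2 -> matches Nimbus
  - task 4 (Audit): project_id=1 -> matches Zeta
  - task 5 (Design): project_id=NULL, no match -> dropped
So 2 of 5 rows are dropped.

SQL:
SELECT a.name, b.name AS project
FROM tasks a
INNER JOIN projects b ON a.project_id = b.id

Result:
name     | project
---------+--------
Optimize | Zeta   
Plan     | Nimbus 
Audit    | Zeta   


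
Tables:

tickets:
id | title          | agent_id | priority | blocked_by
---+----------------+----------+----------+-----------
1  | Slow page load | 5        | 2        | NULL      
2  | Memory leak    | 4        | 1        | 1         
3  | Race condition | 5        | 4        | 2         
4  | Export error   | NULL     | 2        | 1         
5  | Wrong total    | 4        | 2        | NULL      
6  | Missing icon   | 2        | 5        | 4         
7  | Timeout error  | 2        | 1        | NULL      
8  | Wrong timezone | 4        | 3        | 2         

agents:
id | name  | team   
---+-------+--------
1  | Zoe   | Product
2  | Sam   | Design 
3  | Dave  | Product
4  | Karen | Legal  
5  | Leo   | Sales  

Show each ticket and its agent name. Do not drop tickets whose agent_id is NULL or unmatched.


LEFT JOIN keeps every row from tickets (the left table); where agent_id has no match in agents, the agent columns become NULL. Walk through each ticket:
  - ticket 1 (Slow page load): agent_id=5 -> matches Leo
  - ticket 2 (Memory leak): agent_id=4 -> matches Karen
  - ticket 3 (Race condition): agent_id=5 -> matches Leo
  - ticket 4 (Export error): agent_id=NULL, no match -> kept with NULL
  - ticket 5 (Wrong total): agent_id=4 -> matches Karen
  - ticket 6 (Missing icon): agent_id=2 -> matches Sam
  - ticket 7 (Timeout error): agent_id=2 -> matches Sam
  - ticket 8 (Wrong timezone): agent_id=4 -> matches Karen
All 8 rows appear; 1 has NULL agent.

SQL:
SELECT a.title, b.name AS agent
FROM tickets a
LEFT JOIN agents b ON a.agent_id = b.id

Result:
title          | agent
---------------+------
Slow page load | Leo  
Memory leak    | Karen
Race condition | Leo  
Export error   | NULL 
Wrong total    | Karen
Missing icon   | Sam  
Timeout error  | Sam  
Wrong timezone | Karen


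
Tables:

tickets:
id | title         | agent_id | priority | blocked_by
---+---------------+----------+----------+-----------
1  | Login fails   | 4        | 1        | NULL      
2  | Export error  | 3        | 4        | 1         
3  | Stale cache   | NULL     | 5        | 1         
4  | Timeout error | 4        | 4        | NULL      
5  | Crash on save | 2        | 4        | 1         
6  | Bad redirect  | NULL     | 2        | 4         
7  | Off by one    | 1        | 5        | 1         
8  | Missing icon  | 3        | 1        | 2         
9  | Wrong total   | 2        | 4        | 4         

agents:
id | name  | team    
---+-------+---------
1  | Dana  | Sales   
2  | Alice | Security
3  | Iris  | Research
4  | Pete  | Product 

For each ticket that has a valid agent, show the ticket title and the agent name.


INNER JOIN keeps only tickets rows whose agent_id matches an id in agents. Walk through each ticket:
  - ticket 1 (Login fails): agent_id=4 -> matches Pete
  - ticket 2 (Export error): agent_id=3 -> matches Iris
  - ticket 3 (Stale cache): agent_id=NULL, no match -> dropped
  - ticket 4 (Timeout error): agent_id=4 -> matches Pete
  - ticket 5 (Crash on save): agent_id=2 -> matches Alice
  - ticket 6 (Bad redirect): agent_id=NULL, no match -> dropped
  - ticket 7 (Off by one): agent_id=1 -> matches Dana
  - ticket 8 (Missing icon): agent_id=3 -> matches Iris
  - ticket 9 (Wrong total): agent_id=2 -> matches Alice
So 2 of 9 rows are dropped.

SQL:
SELECT a.title, b.name AS agent
FROM tickets a
INNER JOIN agents b ON a.agent_id = b.id

Result:
title         | agent
--------------+------
Login fails   | Pete 
Export error  | Iris 
Timeout error | Pete 
Crash on save | Alice
Off by one    | Dana 
Missing icon  | Iris 
Wrong total   | Alice


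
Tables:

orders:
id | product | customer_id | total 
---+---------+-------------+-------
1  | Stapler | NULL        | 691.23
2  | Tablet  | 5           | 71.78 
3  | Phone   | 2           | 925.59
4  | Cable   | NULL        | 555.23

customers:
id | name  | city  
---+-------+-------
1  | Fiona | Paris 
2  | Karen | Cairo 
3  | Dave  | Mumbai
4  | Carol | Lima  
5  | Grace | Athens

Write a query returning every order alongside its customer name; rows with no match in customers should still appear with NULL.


LEFT JOIN keeps every row from orders (the left table); where customer_id has no match in customers, the customer columns become NULL. Walk through each order:
  - order 1 (Stapler): customer_id=NULL, no match -> kept with NULL
  - order 2 (Tablet): customer_id=5 -> matches Grace
  - order 3 (Phone): customer_id=2 -> matches Karen
  - order 4 (Cable): customer_id=NULL, no match -> kept with NULL
All 4 rows appear; 2 have NULL customer.

SQL:
SELECT a.product, b.name AS customer
FROM orders a
LEFT JOIN customers b ON a.customer_id = b.id

Result:
product | customer
--------+---------
Stapler | NULL    
Tablet  | Grace   
Phone   | Karen   
Cable   | NULL    
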